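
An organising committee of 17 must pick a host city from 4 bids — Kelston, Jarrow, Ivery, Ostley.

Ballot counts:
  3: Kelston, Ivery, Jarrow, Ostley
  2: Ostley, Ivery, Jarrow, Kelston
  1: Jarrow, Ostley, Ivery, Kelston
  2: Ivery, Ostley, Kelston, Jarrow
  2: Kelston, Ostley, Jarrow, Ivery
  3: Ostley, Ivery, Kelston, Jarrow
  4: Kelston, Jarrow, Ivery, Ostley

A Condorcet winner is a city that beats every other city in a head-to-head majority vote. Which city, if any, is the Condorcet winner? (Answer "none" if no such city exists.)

Check each pair by majority over 17 ballots:
Kelston vs Jarrow: Kelston, 14–3.
Kelston vs Ivery: Kelston, 9–8.
Kelston vs Ostley: Kelston wins 9–8.
Jarrow vs Ivery: Ivery, 10–7.
Jarrow vs Ostley: Ostley wins 9–8.
Ivery vs Ostley: Ivery wins 9–8.
Only Kelston has no losses; Kelston is the Condorcet winner.

Kelston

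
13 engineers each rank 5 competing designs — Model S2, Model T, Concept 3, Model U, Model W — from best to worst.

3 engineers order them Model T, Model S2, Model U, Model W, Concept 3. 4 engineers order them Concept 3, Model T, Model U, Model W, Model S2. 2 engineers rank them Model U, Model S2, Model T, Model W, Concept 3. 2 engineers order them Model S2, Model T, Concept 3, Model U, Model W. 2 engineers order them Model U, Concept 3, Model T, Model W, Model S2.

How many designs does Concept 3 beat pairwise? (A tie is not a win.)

1

Concept 3 against each rival (13 engineers):
Concept 3–Model S2: Model S2 7–6.
Concept 3 vs Model T: Concept 3 preferred on 4+2 = 6 ballots; Model T wins 7–6.
Concept 3 vs Model U: 6 to 7, Model U.
Concept 3 vs Model W: 8 to 5, Concept 3.
Concept 3 beats Model W; loses to Model S2, Model T, Model U — 1 pairwise win.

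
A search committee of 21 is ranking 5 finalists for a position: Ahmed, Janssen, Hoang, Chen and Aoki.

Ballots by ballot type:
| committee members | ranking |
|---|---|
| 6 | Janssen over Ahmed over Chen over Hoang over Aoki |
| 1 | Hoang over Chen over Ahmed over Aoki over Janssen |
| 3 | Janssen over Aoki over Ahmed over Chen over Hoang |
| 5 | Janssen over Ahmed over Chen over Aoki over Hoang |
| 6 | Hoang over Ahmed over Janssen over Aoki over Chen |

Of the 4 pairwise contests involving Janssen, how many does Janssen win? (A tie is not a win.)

4

Janssen against each rival (21 committee members):
Janssen vs Ahmed: Janssen preferred on 6+3+5 = 14 ballots; Janssen wins 14–7.
Janssen vs Hoang: Janssen, 14–7.
Janssen vs Chen: Janssen, 20–1.
Janssen vs Aoki: Janssen preferred on 6+3+5+6 = 20 ballots; Janssen wins 20–1.
Janssen beats Ahmed, Hoang, Chen, Aoki — 4 pairwise wins.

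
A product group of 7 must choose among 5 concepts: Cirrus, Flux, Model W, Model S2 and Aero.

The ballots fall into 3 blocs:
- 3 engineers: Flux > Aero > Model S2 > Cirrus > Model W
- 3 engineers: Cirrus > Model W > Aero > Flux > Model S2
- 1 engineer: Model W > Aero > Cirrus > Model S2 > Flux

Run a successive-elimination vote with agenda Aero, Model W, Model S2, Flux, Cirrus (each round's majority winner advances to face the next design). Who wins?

Round 1: Aero vs Model W — 3–4, Model W advances.
Round 2: Model W vs Model S2 — 4–3, Model W advances.
Round 3: Model W vs Flux — 4–3, Model W advances.
Round 4: Model W vs Cirrus — 1–6, Cirrus advances.
Cirrus survives the agenda.

Cirrus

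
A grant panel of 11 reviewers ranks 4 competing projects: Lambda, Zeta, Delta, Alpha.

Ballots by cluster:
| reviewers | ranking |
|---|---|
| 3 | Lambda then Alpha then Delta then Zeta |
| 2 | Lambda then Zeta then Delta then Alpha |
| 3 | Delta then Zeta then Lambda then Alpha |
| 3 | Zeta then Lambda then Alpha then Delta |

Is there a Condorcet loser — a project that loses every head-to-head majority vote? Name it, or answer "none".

Head-to-head results (11 reviewers):
Lambda vs Zeta: Zeta, 6–5.
Lambda vs Delta: 8 to 3, Lambda.
Lambda vs Alpha: Lambda preferred on 3+2+3+3 = 11 ballots; Lambda wins 11–0.
Zeta vs Delta: 5 to 6, Delta.
Zeta–Alpha: Zeta 8–3.
Delta vs Alpha: Delta preferred on 2+3 = 5 ballots; Alpha wins 6–5.
Every project wins at least one matchup (Lambda beats Delta; Zeta beats Lambda; Delta beats Zeta; Alpha beats Delta), so there is no Condorcet loser.

none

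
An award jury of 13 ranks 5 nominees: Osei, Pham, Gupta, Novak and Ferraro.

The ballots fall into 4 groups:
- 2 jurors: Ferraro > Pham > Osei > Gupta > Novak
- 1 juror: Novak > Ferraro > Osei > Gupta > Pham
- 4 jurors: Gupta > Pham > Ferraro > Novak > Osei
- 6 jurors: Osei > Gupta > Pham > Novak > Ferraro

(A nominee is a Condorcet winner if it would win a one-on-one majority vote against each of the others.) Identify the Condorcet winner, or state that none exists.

none

Check each pair by majority over 13 ballots:
Osei vs Pham: Osei wins 7–6.
Osei vs Gupta: Osei is ranked higher on 2+1+6 = 9 ballots, Gupta on 4. Osei wins 9–4.
Osei vs Novak: 2+6 = 8 for Osei, 5 for Novak — Osei by 8–5.
Osei vs Ferraro: Ferraro, 7–6.
Pham vs Gupta: 2 for Pham, 11 for Gupta — Gupta by 11–2.
Pham vs Novak: Pham is ranked higher on 2+4+6 = 12 ballots, Novak on 1. Pham wins 12–1.
Pham vs Ferraro: Pham wins 10–3.
Gupta vs Novak: Gupta, 12–1.
Gupta–Ferraro: Gupta 10–3.
Novak vs Ferraro: 1+6 = 7 for Novak, 6 for Ferraro — Novak by 7–6.
Every nominee loses at least once (Osei loses to Ferraro; Pham loses to Osei; Gupta loses to Osei; Novak loses to Osei; Ferraro loses to Pham). The majority relation contains the cycle Osei → Pham → Ferraro → Osei, so there is no Condorcet winner.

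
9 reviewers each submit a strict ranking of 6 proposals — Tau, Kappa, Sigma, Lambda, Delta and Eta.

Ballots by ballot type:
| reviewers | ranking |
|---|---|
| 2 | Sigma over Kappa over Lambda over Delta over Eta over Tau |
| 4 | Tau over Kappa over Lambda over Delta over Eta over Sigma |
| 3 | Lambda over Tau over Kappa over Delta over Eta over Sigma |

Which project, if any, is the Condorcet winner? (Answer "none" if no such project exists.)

Pairwise majorities:
Tau vs Kappa: Tau is ranked higher on 4+3 = 7 ballots, Kappa on 2. Tau wins 7–2.
Tau vs Sigma: 7 to 2, Tau.
Tau–Lambda: Lambda 5–4.
Tau vs Delta: Tau is ranked higher on 4+3 = 7 ballots, Delta on 2. Tau wins 7–2.
Tau vs Eta: Tau, 7–2.
Kappa vs Sigma: Kappa, 7–2.
Kappa vs Lambda: Kappa is ranked higher on 2+4 = 6 ballots, Lambda on 3. Kappa wins 6–3.
Kappa vs Delta: 2+4+3 = 9 for Kappa, 0 for Delta — Kappa by 9–0.
Kappa vs Eta: Kappa is ranked higher on 2+4+3 = 9 ballots, Eta on 0. Kappa wins 9–0.
Sigma vs Lambda: 2 for Sigma, 7 for Lambda — Lambda by 7–2.
Sigma–Delta: Delta 7–2.
Sigma–Eta: Eta 7–2.
Lambda–Delta: Lambda 9–0.
Lambda vs Eta: Lambda is ranked higher on 2+4+3 = 9 ballots, Eta on 0. Lambda wins 9–0.
Delta vs Eta: 2+4+3 = 9 for Delta, 0 for Eta — Delta by 9–0.
No project is unbeaten: Tau loses to Lambda; Kappa loses to Tau; Sigma loses to Tau; Lambda loses to Kappa; Delta loses to Tau; Eta loses to Tau. In particular Tau > Kappa > Lambda > Tau is a majority cycle — no Condorcet winner exists.

none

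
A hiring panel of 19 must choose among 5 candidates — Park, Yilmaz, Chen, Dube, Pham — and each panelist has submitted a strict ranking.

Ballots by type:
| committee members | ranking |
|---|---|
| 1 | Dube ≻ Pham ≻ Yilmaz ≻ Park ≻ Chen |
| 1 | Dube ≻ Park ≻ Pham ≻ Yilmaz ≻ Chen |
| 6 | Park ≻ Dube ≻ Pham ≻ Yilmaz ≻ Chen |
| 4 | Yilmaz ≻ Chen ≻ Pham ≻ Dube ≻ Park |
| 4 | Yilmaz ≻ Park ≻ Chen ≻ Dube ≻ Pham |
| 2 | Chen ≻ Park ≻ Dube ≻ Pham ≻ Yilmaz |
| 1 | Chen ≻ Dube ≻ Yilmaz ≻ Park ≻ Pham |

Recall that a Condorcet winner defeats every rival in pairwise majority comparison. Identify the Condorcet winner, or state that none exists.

none

Check each pair by majority over 19 ballots:
Park–Yilmaz: Yilmaz 10–9.
Park vs Chen: 1+1+6+4 = 12 for Park, 7 for Chen — Park by 12–7.
Park vs Dube: Park, 12–7.
Park–Pham: Park 14–5.
Yilmaz vs Chen: Yilmaz is ranked higher on 1+1+6+4+4 = 16 ballots, Chen on 3. Yilmaz wins 16–3.
Yilmaz vs Dube: Dube wins 11–8.
Yilmaz vs Pham: Pham, 10–9.
Chen vs Dube: Chen wins 11–8.
Chen vs Pham: Chen is ranked higher on 4+4+2+1 = 11 ballots, Pham on 8. Chen wins 11–8.
Dube–Pham: Dube 15–4.
No candidate is unbeaten: Park loses to Yilmaz; Yilmaz loses to Dube; Chen loses to Park; Dube loses to Park; Pham loses to Park. In particular Park beats Dube beats Yilmaz beats Park is a majority cycle — no Condorcet winner exists.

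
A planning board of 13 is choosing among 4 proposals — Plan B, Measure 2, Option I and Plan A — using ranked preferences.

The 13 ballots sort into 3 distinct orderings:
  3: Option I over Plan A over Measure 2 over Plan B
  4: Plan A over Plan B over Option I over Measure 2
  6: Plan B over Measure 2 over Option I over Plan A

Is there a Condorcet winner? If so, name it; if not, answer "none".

Head-to-head results (13 council members):
Plan B vs Measure 2: Plan B, 10–3.
Plan B–Option I: Plan B 10–3.
Plan B vs Plan A: Plan A, 7–6.
Measure 2 vs Option I: Option I wins 7–6.
Measure 2 vs Plan A: Plan A wins 7–6.
Option I vs Plan A: Option I wins 9–4.
Every option loses at least once (Plan B loses to Plan A; Measure 2 loses to Plan B; Option I loses to Plan B; Plan A loses to Option I). The majority relation contains the cycle Plan B → Option I → Plan A → Plan B, so there is no Condorcet winner.

none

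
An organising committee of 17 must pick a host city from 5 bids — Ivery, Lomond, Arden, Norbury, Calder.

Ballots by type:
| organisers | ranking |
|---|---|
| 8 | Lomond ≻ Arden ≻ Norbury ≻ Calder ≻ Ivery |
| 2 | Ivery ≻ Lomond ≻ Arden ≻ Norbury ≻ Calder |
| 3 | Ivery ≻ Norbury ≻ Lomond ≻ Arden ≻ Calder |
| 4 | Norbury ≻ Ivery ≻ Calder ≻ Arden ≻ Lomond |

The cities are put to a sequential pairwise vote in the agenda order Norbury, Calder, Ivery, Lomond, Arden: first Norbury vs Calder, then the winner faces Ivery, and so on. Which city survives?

Lomond

Round 1: Norbury vs Calder — 17–0, Norbury advances.
Round 2: Norbury vs Ivery — 12–5, Norbury advances.
Round 3: Norbury vs Lomond — 7–10, Lomond advances.
Round 4: Lomond vs Arden — 13–4, Lomond advances.
Lomond survives the agenda.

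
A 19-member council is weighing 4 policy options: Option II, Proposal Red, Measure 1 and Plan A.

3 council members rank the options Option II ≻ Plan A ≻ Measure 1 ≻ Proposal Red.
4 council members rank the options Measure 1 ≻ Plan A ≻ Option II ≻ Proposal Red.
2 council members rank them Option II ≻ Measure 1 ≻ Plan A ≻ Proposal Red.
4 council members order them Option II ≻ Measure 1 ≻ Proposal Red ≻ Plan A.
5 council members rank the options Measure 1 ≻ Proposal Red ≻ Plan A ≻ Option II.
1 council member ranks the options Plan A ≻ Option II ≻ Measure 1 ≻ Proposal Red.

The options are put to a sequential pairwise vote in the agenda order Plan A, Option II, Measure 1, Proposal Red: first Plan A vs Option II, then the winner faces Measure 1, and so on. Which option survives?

Round 1: Plan A vs Option II — 10–9, Plan A advances.
Round 2: Plan A vs Measure 1 — 4–15, Measure 1 advances.
Round 3: Measure 1 vs Proposal Red — 19–0, Measure 1 advances.
The agenda winner is Measure 1.

Measure 1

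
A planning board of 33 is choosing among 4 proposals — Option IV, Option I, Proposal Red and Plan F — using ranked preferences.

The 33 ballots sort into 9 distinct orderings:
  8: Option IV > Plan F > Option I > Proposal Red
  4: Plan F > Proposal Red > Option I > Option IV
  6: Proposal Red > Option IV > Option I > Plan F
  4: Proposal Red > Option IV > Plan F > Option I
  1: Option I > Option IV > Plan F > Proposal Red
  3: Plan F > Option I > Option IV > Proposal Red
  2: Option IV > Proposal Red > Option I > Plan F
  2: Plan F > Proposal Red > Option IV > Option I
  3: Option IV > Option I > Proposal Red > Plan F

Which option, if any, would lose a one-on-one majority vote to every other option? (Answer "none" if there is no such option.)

Option I

Head-to-head results (33 council members):
Option IV vs Option I: Option IV is ranked higher on 8+6+4+2+2+3 = 25 ballots, Option I on 8. Option IV wins 25–8.
Option IV vs Proposal Red: Option IV is ranked higher on 8+1+3+2+3 = 17 ballots, Proposal Red on 16. Option IV wins 17–16.
Option IV–Plan F: Option IV 24–9.
Option I vs Proposal Red: Proposal Red wins 18–15.
Option I vs Plan F: Plan F wins 21–12.
Proposal Red–Plan F: Plan F 18–15.
Option I loses to every other option — it is the Condorcet loser.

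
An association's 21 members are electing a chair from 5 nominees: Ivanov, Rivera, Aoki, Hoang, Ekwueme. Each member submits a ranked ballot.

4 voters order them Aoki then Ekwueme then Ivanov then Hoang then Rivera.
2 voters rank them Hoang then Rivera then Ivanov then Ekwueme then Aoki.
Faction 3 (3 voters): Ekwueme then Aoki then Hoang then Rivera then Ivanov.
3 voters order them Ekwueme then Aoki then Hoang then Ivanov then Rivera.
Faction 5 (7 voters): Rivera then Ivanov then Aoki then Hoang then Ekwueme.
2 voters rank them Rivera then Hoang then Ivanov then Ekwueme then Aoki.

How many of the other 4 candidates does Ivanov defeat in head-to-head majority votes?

3

Ivanov against each rival (21 voters):
Ivanov vs Rivera: Ivanov preferred on 4+3 = 7 ballots; Rivera wins 14–7.
Ivanov vs Aoki: 11 to 10, Ivanov.
Ivanov vs Hoang: Ivanov wins 11–10.
Ivanov vs Ekwueme: 2+7+2 = 11 for Ivanov, 10 for Ekwueme — Ivanov by 11–10.
Ivanov beats Aoki, Hoang, Ekwueme; loses to Rivera — 3 pairwise wins.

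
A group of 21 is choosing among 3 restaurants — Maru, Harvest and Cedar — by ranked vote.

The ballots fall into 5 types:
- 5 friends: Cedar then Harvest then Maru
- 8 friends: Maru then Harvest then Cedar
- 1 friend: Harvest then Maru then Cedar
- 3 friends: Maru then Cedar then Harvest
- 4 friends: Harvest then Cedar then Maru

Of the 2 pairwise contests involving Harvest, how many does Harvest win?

Harvest against each rival (21 friends):
Harvest vs Maru: Harvest is ranked higher on 5+1+4 = 10 ballots, Maru on 11. Maru wins 11–10.
Harvest vs Cedar: Harvest is ranked higher on 8+1+4 = 13 ballots, Cedar on 8. Harvest wins 13–8.
Harvest beats Cedar; loses to Maru — 1 pairwise win.

1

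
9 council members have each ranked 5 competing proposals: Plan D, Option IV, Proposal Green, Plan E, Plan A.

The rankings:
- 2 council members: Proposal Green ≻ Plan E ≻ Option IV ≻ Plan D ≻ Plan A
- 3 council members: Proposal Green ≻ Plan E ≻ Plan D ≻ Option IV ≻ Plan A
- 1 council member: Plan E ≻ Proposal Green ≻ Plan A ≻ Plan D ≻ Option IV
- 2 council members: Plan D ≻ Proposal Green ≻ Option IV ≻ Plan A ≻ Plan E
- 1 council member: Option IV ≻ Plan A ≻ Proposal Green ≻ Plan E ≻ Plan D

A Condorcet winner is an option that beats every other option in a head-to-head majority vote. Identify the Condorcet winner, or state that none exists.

Head-to-head results (9 council members):
Plan D vs Option IV: Plan D is ranked higher on 3+1+2 = 6 ballots, Option IV on 3. Plan D wins 6–3.
Plan D vs Proposal Green: 2 to 7, Proposal Green.
Plan D vs Plan E: 2 to 7, Plan E.
Plan D vs Plan A: 7 to 2, Plan D.
Option IV vs Proposal Green: Option IV is ranked higher on 1 ballot, Proposal Green on 8. Proposal Green wins 8–1.
Option IV vs Plan E: Option IV preferred on 2+1 = 3 ballots; Plan E wins 6–3.
Option IV vs Plan A: 2+3+2+1 = 8 for Option IV, 1 for Plan A — Option IV by 8–1.
Proposal Green vs Plan E: 8 to 1, Proposal Green.
Proposal Green vs Plan A: 2+3+1+2 = 8 for Proposal Green, 1 for Plan A — Proposal Green by 8–1.
Plan E vs Plan A: Plan E is ranked higher on 2+3+1 = 6 ballots, Plan A on 3. Plan E wins 6–3.
Proposal Green beats each of Plan D, Option IV, Plan E, Plan A — Proposal Green is the Condorcet winner.

Proposal Green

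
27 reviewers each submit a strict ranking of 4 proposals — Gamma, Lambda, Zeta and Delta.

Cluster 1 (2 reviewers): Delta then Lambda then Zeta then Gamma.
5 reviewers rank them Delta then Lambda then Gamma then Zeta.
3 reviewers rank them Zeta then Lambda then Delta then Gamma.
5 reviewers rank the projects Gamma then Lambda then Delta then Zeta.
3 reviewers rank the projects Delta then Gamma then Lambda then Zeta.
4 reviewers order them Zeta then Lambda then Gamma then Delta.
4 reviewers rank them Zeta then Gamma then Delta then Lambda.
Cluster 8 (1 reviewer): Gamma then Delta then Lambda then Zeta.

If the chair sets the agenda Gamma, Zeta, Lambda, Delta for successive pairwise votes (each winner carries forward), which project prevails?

Delta

Round 1: Gamma vs Zeta — 14–13, Gamma advances.
Round 2: Gamma vs Lambda — 13–14, Lambda advances.
Round 3: Lambda vs Delta — 12–15, Delta advances.
The agenda winner is Delta.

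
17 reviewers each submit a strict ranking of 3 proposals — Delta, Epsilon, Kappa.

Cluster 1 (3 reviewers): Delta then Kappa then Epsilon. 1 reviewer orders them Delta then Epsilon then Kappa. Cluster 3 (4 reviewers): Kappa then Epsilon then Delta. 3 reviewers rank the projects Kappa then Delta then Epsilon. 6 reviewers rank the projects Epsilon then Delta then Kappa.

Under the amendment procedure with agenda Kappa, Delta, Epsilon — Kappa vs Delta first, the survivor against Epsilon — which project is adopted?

Round 1: Kappa vs Delta — 7–10, Delta advances.
Round 2: Delta vs Epsilon — 7–10, Epsilon advances.
Epsilon survives the agenda.

Epsilon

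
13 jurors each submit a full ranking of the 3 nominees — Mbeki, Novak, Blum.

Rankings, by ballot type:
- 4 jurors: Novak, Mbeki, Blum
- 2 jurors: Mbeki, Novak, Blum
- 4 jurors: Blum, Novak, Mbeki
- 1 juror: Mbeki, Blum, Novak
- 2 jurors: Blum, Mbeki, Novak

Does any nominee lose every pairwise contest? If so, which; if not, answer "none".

Pairwise majorities:
Mbeki vs Novak: Mbeki preferred on 2+1+2 = 5 ballots; Novak wins 8–5.
Mbeki vs Blum: Mbeki, 7–6.
Novak vs Blum: 6 to 7, Blum.
Every nominee wins at least one matchup (Mbeki beats Blum; Novak beats Mbeki; Blum beats Novak), so there is no Condorcet loser.

none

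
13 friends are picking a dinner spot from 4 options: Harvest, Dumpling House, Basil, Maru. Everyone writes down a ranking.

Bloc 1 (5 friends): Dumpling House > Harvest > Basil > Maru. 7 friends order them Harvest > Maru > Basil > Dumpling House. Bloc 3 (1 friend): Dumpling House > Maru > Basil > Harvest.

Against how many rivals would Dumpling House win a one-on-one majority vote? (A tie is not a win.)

0

Dumpling House against each rival (13 friends):
Dumpling House vs Harvest: Harvest wins 7–6.
Dumpling House vs Basil: 6 to 7, Basil.
Dumpling House vs Maru: 5+1 = 6 for Dumpling House, 7 for Maru — Maru by 7–6.
Dumpling House beats no one; loses to Harvest, Basil, Maru — 0 pairwise wins.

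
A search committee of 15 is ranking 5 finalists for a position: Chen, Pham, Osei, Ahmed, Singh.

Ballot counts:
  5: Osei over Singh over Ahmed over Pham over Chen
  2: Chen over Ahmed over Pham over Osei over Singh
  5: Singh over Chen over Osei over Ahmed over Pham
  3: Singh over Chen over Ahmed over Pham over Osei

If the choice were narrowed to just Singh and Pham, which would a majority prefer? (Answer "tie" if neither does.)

Singh

Ballots ranking Singh above Pham: 5 + 5 + 3 = 13.
Ballots ranking Pham above Singh: 15 − 13 = 2.
Singh wins the head-to-head 13–2.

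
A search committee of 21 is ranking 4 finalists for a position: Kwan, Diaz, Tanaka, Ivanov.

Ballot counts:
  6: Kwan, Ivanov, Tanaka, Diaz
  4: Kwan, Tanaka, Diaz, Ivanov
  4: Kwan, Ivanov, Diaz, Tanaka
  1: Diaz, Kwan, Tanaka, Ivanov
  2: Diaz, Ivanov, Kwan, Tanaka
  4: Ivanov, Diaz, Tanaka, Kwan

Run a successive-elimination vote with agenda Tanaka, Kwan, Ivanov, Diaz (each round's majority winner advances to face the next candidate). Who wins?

Kwan

Round 1: Tanaka vs Kwan — 4–17, Kwan advances.
Round 2: Kwan vs Ivanov — 15–6, Kwan advances.
Round 3: Kwan vs Diaz — 14–7, Kwan advances.
The agenda winner is Kwan.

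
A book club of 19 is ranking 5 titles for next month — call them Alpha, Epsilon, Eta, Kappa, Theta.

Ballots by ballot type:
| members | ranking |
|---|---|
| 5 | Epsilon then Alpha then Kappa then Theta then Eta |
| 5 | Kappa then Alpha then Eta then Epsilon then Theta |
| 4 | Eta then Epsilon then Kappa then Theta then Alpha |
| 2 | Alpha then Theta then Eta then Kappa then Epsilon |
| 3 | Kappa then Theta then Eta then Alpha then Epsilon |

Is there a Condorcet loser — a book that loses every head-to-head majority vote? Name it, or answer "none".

Head-to-head results (19 members):
Alpha vs Epsilon: 5+2+3 = 10 for Alpha, 9 for Epsilon — Alpha by 10–9.
Alpha–Eta: Alpha 12–7.
Alpha vs Kappa: Alpha preferred on 5+2 = 7 ballots; Kappa wins 12–7.
Alpha vs Theta: 5+5+2 = 12 for Alpha, 7 for Theta — Alpha by 12–7.
Epsilon vs Eta: Eta, 14–5.
Epsilon vs Kappa: Epsilon preferred on 5+4 = 9 ballots; Kappa wins 10–9.
Epsilon vs Theta: Epsilon preferred on 5+5+4 = 14 ballots; Epsilon wins 14–5.
Eta vs Kappa: Eta preferred on 4+2 = 6 ballots; Kappa wins 13–6.
Eta vs Theta: Eta preferred on 5+4 = 9 ballots; Theta wins 10–9.
Kappa vs Theta: Kappa wins 17–2.
No book is winless: Alpha beats Epsilon; Epsilon beats Theta; Eta beats Epsilon; Kappa beats Alpha; Theta beats Eta. There is no Condorcet loser.

none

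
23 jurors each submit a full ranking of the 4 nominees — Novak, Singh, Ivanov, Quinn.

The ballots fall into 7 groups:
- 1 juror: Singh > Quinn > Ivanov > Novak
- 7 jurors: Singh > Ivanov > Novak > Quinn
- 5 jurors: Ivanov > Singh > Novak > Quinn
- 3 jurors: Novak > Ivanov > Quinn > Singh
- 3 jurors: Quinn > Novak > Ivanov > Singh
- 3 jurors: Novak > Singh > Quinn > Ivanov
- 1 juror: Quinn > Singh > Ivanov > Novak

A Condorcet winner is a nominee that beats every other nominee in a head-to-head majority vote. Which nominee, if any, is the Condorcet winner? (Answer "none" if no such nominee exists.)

Head-to-head results (23 jurors):
Novak vs Singh: 3+3+3 = 9 for Novak, 14 for Singh — Singh by 14–9.
Novak vs Ivanov: 3+3+3 = 9 for Novak, 14 for Ivanov — Ivanov by 14–9.
Novak vs Quinn: 18 to 5, Novak.
Singh vs Ivanov: 12 to 11, Singh.
Singh vs Quinn: Singh is ranked higher on 1+7+5+3 = 16 ballots, Quinn on 7. Singh wins 16–7.
Ivanov vs Quinn: 15 to 8, Ivanov.
Singh wins every pairwise contest, so Singh is the Condorcet winner.

Singh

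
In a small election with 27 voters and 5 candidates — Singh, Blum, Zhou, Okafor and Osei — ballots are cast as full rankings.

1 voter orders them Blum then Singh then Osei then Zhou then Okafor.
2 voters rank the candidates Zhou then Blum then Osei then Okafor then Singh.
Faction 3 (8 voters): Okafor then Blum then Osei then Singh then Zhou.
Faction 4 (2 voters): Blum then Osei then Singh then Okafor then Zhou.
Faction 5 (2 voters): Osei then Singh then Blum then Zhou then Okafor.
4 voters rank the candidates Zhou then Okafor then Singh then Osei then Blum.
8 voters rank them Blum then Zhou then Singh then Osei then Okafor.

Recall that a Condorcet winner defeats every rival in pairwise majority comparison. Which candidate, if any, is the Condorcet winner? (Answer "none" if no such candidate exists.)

Head-to-head results (27 voters):
Singh vs Blum: Blum wins 21–6.
Singh vs Zhou: Zhou wins 14–13.
Singh vs Okafor: 1+2+2+8 = 13 for Singh, 14 for Okafor — Okafor by 14–13.
Singh vs Osei: 13 to 14, Osei.
Blum vs Zhou: Blum, 21–6.
Blum vs Okafor: 15 to 12, Blum.
Blum vs Osei: Blum is ranked higher on 1+2+8+2+8 = 21 ballots, Osei on 6. Blum wins 21–6.
Zhou vs Okafor: Zhou wins 17–10.
Zhou vs Osei: Zhou preferred on 2+4+8 = 14 ballots; Zhou wins 14–13.
Okafor vs Osei: Okafor preferred on 8+4 = 12 ballots; Osei wins 15–12.
Blum wins every pairwise contest, so Blum is the Condorcet winner.

Blum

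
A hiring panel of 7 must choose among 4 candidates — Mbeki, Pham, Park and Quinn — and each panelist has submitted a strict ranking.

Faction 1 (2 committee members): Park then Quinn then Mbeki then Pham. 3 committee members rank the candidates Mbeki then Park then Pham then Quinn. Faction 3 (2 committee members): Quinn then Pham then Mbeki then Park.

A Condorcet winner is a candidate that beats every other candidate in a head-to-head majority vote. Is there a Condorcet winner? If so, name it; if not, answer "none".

Check each pair by majority over 7 ballots:
Mbeki vs Pham: Mbeki, 5–2.
Mbeki–Park: Mbeki 5–2.
Mbeki–Quinn: Quinn 4–3.
Pham vs Park: Park, 5–2.
Pham vs Quinn: Quinn wins 4–3.
Park vs Quinn: Park wins 5–2.
No candidate is unbeaten: Mbeki loses to Quinn; Pham loses to Mbeki; Park loses to Mbeki; Quinn loses to Park. In particular Mbeki > Park > Quinn > Mbeki is a majority cycle — no Condorcet winner exists.

none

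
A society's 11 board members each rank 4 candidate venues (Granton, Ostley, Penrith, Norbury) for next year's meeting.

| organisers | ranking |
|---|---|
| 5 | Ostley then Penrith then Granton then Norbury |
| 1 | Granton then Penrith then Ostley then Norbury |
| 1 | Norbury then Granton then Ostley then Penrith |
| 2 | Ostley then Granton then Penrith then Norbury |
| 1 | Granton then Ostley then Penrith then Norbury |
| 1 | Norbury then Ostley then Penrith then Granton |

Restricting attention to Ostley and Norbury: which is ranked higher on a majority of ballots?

Ostley

Ballots ranking Ostley above Norbury: 5 + 1 + 2 + 1 = 9.
Ballots ranking Norbury above Ostley: 11 − 9 = 2.
Ostley wins the head-to-head 9–2.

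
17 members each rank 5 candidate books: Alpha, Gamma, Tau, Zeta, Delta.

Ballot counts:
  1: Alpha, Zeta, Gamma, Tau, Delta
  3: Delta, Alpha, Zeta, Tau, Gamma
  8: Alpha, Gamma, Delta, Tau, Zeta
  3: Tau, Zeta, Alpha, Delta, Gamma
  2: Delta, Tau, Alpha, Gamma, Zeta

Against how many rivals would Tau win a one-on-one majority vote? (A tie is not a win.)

Tau against each rival (17 members):
Tau–Alpha: Alpha 12–5.
Tau vs Gamma: 3+3+2 = 8 for Tau, 9 for Gamma — Gamma by 9–8.
Tau vs Zeta: Tau preferred on 8+3+2 = 13 ballots; Tau wins 13–4.
Tau vs Delta: Tau preferred on 1+3 = 4 ballots; Delta wins 13–4.
Tau beats Zeta; loses to Alpha, Gamma, Delta — 1 pairwise win.

1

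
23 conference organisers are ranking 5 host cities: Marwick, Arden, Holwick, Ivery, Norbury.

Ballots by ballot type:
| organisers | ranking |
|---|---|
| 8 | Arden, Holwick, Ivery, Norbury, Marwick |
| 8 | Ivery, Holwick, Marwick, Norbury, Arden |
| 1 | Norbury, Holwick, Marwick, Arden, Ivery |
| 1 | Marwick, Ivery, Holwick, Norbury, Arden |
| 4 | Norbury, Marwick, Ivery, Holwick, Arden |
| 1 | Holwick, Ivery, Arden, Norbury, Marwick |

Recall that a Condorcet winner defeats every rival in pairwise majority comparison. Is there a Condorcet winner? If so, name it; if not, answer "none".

Ivery

Check each pair by majority over 23 ballots:
Marwick vs Arden: Marwick, 14–9.
Marwick–Holwick: Holwick 18–5.
Marwick–Ivery: Ivery 17–6.
Marwick vs Norbury: Norbury wins 14–9.
Arden–Holwick: Holwick 15–8.
Arden–Ivery: Ivery 14–9.
Arden vs Norbury: Norbury, 14–9.
Holwick vs Ivery: Ivery wins 13–10.
Holwick vs Norbury: Holwick wins 18–5.
Ivery vs Norbury: Ivery, 18–5.
Ivery beats each of Marwick, Arden, Holwick, Norbury — Ivery is the Condorcet winner.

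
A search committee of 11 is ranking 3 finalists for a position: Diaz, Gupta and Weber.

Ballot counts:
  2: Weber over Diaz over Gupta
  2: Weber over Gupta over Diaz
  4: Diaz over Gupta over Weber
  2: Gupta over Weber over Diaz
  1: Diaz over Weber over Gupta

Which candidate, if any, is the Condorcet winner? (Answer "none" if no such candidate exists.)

none

Check each pair by majority over 11 ballots:
Diaz vs Gupta: 7 to 4, Diaz.
Diaz vs Weber: Diaz is ranked higher on 4+1 = 5 ballots, Weber on 6. Weber wins 6–5.
Gupta vs Weber: 6 to 5, Gupta.
Each candidate drops at least one matchup (Diaz loses to Weber; Gupta loses to Diaz; Weber loses to Gupta); the cycle Diaz beats Gupta beats Weber beats Diaz rules out a Condorcet winner.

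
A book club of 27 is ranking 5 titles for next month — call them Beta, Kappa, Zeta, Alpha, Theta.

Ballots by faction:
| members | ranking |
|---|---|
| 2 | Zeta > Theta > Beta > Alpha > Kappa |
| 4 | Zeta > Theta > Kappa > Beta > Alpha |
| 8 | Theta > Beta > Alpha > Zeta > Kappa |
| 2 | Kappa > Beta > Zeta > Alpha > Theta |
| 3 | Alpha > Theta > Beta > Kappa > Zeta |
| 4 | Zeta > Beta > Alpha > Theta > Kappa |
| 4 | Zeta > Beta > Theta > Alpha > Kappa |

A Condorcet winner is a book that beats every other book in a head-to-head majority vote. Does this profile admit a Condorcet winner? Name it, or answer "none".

Zeta

Pairwise majorities:
Beta vs Kappa: 2+8+3+4+4 = 21 for Beta, 6 for Kappa — Beta by 21–6.
Beta vs Zeta: 8+2+3 = 13 for Beta, 14 for Zeta — Zeta by 14–13.
Beta vs Alpha: Beta is ranked higher on 2+4+8+2+4+4 = 24 ballots, Alpha on 3. Beta wins 24–3.
Beta vs Theta: Beta is ranked higher on 2+4+4 = 10 ballots, Theta on 17. Theta wins 17–10.
Kappa vs Zeta: 2+3 = 5 for Kappa, 22 for Zeta — Zeta by 22–5.
Kappa vs Alpha: Kappa is ranked higher on 4+2 = 6 ballots, Alpha on 21. Alpha wins 21–6.
Kappa vs Theta: Kappa is ranked higher on 2 ballots, Theta on 25. Theta wins 25–2.
Zeta vs Alpha: Zeta is ranked higher on 2+4+2+4+4 = 16 ballots, Alpha on 11. Zeta wins 16–11.
Zeta vs Theta: Zeta is ranked higher on 2+4+2+4+4 = 16 ballots, Theta on 11. Zeta wins 16–11.
Alpha vs Theta: Alpha is ranked higher on 2+3+4 = 9 ballots, Theta on 18. Theta wins 18–9.
Zeta wins every pairwise contest, so Zeta is the Condorcet winner.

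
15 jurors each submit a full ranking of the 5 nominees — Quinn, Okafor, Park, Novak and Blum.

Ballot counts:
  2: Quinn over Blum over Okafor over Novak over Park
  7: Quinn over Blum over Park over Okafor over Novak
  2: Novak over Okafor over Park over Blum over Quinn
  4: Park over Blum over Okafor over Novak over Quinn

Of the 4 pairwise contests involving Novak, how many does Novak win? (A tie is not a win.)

0

Novak against each rival (15 jurors):
Novak vs Quinn: 6 to 9, Quinn.
Novak–Okafor: Okafor 13–2.
Novak–Park: Park 11–4.
Novak vs Blum: 2 for Novak, 13 for Blum — Blum by 13–2.
Novak beats no one; loses to Quinn, Okafor, Park, Blum — 0 pairwise wins.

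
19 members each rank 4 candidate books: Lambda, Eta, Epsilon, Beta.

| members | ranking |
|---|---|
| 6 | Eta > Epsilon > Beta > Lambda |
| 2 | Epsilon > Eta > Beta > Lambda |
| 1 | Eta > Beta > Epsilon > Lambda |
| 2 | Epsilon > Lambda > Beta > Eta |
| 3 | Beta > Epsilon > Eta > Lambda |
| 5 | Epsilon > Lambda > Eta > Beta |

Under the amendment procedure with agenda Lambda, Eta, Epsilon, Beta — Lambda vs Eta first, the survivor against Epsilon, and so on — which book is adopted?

Round 1: Lambda vs Eta — 7–12, Eta advances.
Round 2: Eta vs Epsilon — 7–12, Epsilon advances.
Round 3: Epsilon vs Beta — 15–4, Epsilon advances.
Epsilon survives the agenda.

Epsilon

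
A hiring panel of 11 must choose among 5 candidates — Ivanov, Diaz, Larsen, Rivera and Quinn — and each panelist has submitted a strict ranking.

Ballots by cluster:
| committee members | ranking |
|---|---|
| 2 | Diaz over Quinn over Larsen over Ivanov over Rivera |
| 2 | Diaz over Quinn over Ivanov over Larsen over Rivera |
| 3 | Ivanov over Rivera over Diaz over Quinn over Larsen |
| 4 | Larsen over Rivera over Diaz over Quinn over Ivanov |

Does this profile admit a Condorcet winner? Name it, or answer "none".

none

Head-to-head results (11 committee members):
Ivanov vs Diaz: Diaz wins 8–3.
Ivanov vs Larsen: Larsen wins 6–5.
Ivanov vs Rivera: Ivanov, 7–4.
Ivanov–Quinn: Quinn 8–3.
Diaz vs Larsen: Diaz, 7–4.
Diaz vs Rivera: Rivera wins 7–4.
Diaz vs Quinn: Diaz, 11–0.
Larsen vs Rivera: Larsen wins 8–3.
Larsen–Quinn: Quinn 7–4.
Rivera vs Quinn: Rivera, 7–4.
Every candidate loses at least once (Ivanov loses to Diaz; Diaz loses to Rivera; Larsen loses to Diaz; Rivera loses to Ivanov; Quinn loses to Diaz). The majority relation contains the cycle Ivanov beats Rivera beats Diaz beats Ivanov, so there is no Condorcet winner.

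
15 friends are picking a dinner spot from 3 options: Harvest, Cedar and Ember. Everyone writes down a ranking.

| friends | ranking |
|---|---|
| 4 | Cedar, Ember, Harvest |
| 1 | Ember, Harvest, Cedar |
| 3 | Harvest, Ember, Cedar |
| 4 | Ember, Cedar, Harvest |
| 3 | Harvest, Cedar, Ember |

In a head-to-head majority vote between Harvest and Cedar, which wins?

Cedar

Ballots ranking Harvest above Cedar: 1 + 3 + 3 = 7.
Ballots ranking Cedar above Harvest: 15 − 7 = 8.
Cedar wins the head-to-head 8–7.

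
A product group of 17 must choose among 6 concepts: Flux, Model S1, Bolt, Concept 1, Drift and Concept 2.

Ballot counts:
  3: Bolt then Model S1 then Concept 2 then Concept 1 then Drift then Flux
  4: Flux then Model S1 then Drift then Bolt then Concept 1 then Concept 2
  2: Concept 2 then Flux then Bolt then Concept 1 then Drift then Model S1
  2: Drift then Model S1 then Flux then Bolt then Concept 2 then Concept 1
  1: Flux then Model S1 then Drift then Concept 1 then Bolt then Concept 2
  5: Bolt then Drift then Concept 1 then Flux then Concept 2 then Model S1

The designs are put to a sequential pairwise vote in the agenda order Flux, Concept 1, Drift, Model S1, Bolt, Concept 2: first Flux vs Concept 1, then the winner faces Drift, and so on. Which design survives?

Round 1: Flux vs Concept 1 — 9–8, Flux advances.
Round 2: Flux vs Drift — 7–10, Drift advances.
Round 3: Drift vs Model S1 — 9–8, Drift advances.
Round 4: Drift vs Bolt — 7–10, Bolt advances.
Round 5: Bolt vs Concept 2 — 15–2, Bolt advances.
Bolt survives the agenda.

Bolt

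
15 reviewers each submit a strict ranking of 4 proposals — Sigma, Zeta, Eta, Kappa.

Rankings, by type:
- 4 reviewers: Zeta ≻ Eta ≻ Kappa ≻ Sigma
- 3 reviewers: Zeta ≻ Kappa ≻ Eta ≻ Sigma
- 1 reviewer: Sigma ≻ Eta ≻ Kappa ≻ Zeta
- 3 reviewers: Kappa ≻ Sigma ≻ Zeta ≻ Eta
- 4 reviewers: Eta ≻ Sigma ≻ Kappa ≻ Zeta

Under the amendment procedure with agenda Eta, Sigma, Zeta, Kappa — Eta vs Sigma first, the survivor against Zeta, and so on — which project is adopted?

Round 1: Eta vs Sigma — 11–4, Eta advances.
Round 2: Eta vs Zeta — 5–10, Zeta advances.
Round 3: Zeta vs Kappa — 7–8, Kappa advances.
Kappa survives the agenda.

Kappa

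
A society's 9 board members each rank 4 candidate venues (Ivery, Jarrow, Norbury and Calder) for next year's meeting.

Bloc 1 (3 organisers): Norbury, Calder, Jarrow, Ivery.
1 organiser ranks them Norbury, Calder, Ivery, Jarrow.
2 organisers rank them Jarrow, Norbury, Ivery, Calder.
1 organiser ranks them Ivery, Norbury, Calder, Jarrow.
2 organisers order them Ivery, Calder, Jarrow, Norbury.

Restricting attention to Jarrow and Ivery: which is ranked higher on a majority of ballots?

Jarrow

Ballots ranking Jarrow above Ivery: 3 + 2 = 5.
Ballots ranking Ivery above Jarrow: 9 − 5 = 4.
Jarrow wins the head-to-head 5–4.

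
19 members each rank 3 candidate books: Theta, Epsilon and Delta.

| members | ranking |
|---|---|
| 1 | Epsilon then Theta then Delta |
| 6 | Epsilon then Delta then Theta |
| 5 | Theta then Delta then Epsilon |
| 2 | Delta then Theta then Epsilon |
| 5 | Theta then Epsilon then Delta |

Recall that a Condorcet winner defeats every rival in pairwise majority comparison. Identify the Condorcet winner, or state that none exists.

Head-to-head results (19 members):
Theta vs Epsilon: 5+2+5 = 12 for Theta, 7 for Epsilon — Theta by 12–7.
Theta vs Delta: Theta, 11–8.
Epsilon vs Delta: 12 to 7, Epsilon.
Theta wins every pairwise contest, so Theta is the Condorcet winner.

Theta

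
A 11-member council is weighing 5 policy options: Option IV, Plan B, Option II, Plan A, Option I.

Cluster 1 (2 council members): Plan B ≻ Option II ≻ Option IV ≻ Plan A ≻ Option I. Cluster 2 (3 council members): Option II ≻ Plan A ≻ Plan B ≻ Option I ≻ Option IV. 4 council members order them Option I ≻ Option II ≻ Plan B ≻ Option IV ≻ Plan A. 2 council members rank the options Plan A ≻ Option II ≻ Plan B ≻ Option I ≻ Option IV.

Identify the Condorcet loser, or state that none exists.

Head-to-head results (11 council members):
Option IV vs Plan B: Option IV is ranked higher on 0 ballots, Plan B on 11. Plan B wins 11–0.
Option IV vs Option II: 0 for Option IV, 11 for Option II — Option II by 11–0.
Option IV vs Plan A: 6 to 5, Option IV.
Option IV vs Option I: Option I, 9–2.
Plan B vs Option II: Plan B is ranked higher on 2 ballots, Option II on 9. Option II wins 9–2.
Plan B–Plan A: Plan B 6–5.
Plan B vs Option I: 2+3+2 = 7 for Plan B, 4 for Option I — Plan B by 7–4.
Option II vs Plan A: Option II is ranked higher on 2+3+4 = 9 ballots, Plan A on 2. Option II wins 9–2.
Option II vs Option I: 2+3+2 = 7 for Option II, 4 for Option I — Option II by 7–4.
Plan A–Option I: Plan A 7–4.
Every option wins at least one matchup (Option IV beats Plan A; Plan B beats Option IV; Option II beats Option IV; Plan A beats Option I; Option I beats Option IV), so there is no Condorcet loser.

none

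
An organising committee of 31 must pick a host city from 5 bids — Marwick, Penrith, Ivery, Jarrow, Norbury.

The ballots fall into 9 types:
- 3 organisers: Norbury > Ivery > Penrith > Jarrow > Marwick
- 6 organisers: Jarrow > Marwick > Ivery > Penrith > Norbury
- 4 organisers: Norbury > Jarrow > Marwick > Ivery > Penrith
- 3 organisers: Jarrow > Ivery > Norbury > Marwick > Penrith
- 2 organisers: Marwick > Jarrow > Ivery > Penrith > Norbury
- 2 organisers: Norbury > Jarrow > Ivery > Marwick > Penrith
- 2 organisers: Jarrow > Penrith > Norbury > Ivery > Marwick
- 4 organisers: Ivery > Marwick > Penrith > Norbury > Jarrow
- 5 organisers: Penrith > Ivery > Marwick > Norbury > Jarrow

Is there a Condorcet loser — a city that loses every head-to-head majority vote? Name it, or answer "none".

none

Head-to-head results (31 organisers):
Marwick vs Penrith: Marwick is ranked higher on 6+4+3+2+2+4 = 21 ballots, Penrith on 10. Marwick wins 21–10.
Marwick vs Ivery: 12 to 19, Ivery.
Marwick vs Jarrow: 2+4+5 = 11 for Marwick, 20 for Jarrow — Jarrow by 20–11.
Marwick vs Norbury: Marwick is ranked higher on 6+2+4+5 = 17 ballots, Norbury on 14. Marwick wins 17–14.
Penrith vs Ivery: 2+5 = 7 for Penrith, 24 for Ivery — Ivery by 24–7.
Penrith–Jarrow: Jarrow 19–12.
Penrith vs Norbury: Penrith wins 19–12.
Ivery–Jarrow: Jarrow 19–12.
Ivery vs Norbury: Ivery, 20–11.
Jarrow vs Norbury: Norbury, 18–13.
Each city has at least one pairwise win (Marwick beats Penrith; Penrith beats Norbury; Ivery beats Marwick; Jarrow beats Marwick; Norbury beats Jarrow) — no Condorcet loser.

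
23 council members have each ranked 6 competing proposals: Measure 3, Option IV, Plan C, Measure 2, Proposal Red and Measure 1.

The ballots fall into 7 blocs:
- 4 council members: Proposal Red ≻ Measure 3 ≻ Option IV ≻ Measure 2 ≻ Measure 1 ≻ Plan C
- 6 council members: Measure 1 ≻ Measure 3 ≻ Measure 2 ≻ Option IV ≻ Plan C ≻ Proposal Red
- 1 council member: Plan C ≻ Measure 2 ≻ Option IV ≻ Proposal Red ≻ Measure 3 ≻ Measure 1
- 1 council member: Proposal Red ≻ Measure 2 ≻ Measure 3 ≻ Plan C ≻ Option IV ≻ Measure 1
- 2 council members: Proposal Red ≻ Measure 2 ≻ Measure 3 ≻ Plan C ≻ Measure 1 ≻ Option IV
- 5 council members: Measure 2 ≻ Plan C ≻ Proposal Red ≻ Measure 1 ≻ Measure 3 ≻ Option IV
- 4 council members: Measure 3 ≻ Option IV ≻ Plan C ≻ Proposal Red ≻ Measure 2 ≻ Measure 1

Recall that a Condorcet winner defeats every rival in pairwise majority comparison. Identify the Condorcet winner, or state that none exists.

Pairwise majorities:
Measure 3 vs Option IV: 4+6+1+2+5+4 = 22 for Measure 3, 1 for Option IV — Measure 3 by 22–1.
Measure 3 vs Plan C: Measure 3 preferred on 4+6+1+2+4 = 17 ballots; Measure 3 wins 17–6.
Measure 3 vs Measure 2: 4+6+4 = 14 for Measure 3, 9 for Measure 2 — Measure 3 by 14–9.
Measure 3 vs Proposal Red: Measure 3 is ranked higher on 6+4 = 10 ballots, Proposal Red on 13. Proposal Red wins 13–10.
Measure 3 vs Measure 1: Measure 3 is ranked higher on 4+1+1+2+4 = 12 ballots, Measure 1 on 11. Measure 3 wins 12–11.
Option IV vs Plan C: Option IV preferred on 4+6+4 = 14 ballots; Option IV wins 14–9.
Option IV vs Measure 2: 4+4 = 8 for Option IV, 15 for Measure 2 — Measure 2 by 15–8.
Option IV vs Proposal Red: Option IV is ranked higher on 6+1+4 = 11 ballots, Proposal Red on 12. Proposal Red wins 12–11.
Option IV vs Measure 1: Option IV preferred on 4+1+1+4 = 10 ballots; Measure 1 wins 13–10.
Plan C vs Measure 2: 1+4 = 5 for Plan C, 18 for Measure 2 — Measure 2 by 18–5.
Plan C vs Proposal Red: Plan C preferred on 6+1+5+4 = 16 ballots; Plan C wins 16–7.
Plan C vs Measure 1: 1+1+2+5+4 = 13 for Plan C, 10 for Measure 1 — Plan C by 13–10.
Measure 2 vs Proposal Red: Measure 2 is ranked higher on 6+1+5 = 12 ballots, Proposal Red on 11. Measure 2 wins 12–11.
Measure 2 vs Measure 1: Measure 2 is ranked higher on 4+1+1+2+5+4 = 17 ballots, Measure 1 on 6. Measure 2 wins 17–6.
Proposal Red vs Measure 1: 17 to 6, Proposal Red.
Each option drops at least one matchup (Measure 3 loses to Proposal Red; Option IV loses to Measure 3; Plan C loses to Measure 3; Measure 2 loses to Measure 3; Proposal Red loses to Plan C; Measure 1 loses to Measure 3); the cycle Measure 3 beats Plan C beats Proposal Red beats Measure 3 rules out a Condorcet winner.

none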